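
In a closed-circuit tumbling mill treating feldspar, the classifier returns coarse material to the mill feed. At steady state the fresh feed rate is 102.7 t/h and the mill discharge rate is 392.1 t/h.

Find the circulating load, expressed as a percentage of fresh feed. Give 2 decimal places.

CL = 281.79 %

M = F + R at steady state, so:
R = M − F = 392.1 − 102.7 = 289.4 t/h
CL = 100·R/F = 100·289.4/102.7 = 281.79 %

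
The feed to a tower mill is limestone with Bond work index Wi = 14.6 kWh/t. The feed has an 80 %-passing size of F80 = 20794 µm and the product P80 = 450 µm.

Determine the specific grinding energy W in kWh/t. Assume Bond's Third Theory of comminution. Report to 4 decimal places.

W_Bond = 10·Wi·(1/√P₈₀ − 1/√F₈₀)
1/√450 = 0.047140;  1/√20794 = 0.006935
W = 10·14.6·(0.047140 − 0.006935) = 5.8700 kWh/t

W = 5.8700 kWh/t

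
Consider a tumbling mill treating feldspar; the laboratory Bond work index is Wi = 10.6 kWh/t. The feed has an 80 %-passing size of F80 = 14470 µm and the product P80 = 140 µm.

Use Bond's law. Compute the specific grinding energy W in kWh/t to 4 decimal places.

W = 10 Wi / √P80 − 10 Wi / √F80
1/√140 = 0.084515;  1/√14470 = 0.008313
W = 10·10.6·(0.084515 − 0.008313) = 8.0774 kWh/t

W = 8.0774 kWh/t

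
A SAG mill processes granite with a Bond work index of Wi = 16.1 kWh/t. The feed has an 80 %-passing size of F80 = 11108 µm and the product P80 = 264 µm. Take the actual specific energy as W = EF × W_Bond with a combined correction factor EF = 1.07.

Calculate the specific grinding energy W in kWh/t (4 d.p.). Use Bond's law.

W = 8.9680 kWh/t

Bond:  W = 10 Wi (1/√P − 1/√F)
1/√264 = 0.061546;  1/√11108 = 0.009488
W = 10·16.1·(0.061546 − 0.009488) = 8.3813 kWh/t
Corrected W = EF·W_Bond = 1.07·8.3813 = 8.9680 kWh/t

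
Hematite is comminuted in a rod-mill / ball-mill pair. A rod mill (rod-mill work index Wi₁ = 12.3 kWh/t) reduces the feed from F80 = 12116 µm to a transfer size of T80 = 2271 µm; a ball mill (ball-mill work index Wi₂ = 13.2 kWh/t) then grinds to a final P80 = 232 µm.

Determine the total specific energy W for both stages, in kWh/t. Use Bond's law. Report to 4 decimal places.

W = 10·Wi·(P80^(-½) − F80^(-½))
Stage 1 (12116→2271 µm, Wi₁=12.3): W₁ = 10·12.3·(0.020984 − 0.009085) = 1.4636 kWh/t
Stage 2 (2271→232 µm, Wi₂=13.2): W₂ = 10·13.2·(0.065653 − 0.020984) = 5.8963 kWh/t
W = W₁ + W₂ = 1.4636 + 5.8963 = 7.3599 kWh/t

W = 7.3599 kWh/t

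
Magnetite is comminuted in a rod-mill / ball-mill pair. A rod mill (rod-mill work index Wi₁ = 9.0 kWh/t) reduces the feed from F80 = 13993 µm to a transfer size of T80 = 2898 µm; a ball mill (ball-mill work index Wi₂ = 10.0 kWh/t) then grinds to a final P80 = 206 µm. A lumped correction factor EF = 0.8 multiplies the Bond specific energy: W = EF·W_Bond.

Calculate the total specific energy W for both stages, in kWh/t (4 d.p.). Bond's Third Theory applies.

W = 4.8166 kWh/t

W = 10 Wi (P80^-0.5 − F80^-0.5)
Stage 1 (13993→2898 µm, Wi₁=9.0): W₁ = 10·9.0·(0.018576 − 0.008454) = 0.9110 kWh/t
Stage 2 (2898→206 µm, Wi₂=10.0): W₂ = 10·10.0·(0.069673 − 0.018576) = 5.1097 kWh/t
W = W₁ + W₂ = 0.9110 + 5.1097 = 6.0207 kWh/t
Corrected W = EF·W_Bond = 0.8·6.0207 = 4.8166 kWh/t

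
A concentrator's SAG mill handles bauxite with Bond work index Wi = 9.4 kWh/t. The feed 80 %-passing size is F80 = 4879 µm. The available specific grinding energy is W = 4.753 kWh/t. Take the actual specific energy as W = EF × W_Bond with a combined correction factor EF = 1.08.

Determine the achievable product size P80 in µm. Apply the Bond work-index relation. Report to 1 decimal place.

W = 10 Wi / √P80 − 10 Wi / √F80
W_Bond = W / EF = 4.753 / 1.08 = 4.4009 kWh/t
⇒ 1/√P80 = W_Bond/(10 Wi) + 1/√F80
  = 4.4009/(10·9.4) + 1/√4879 = 0.046818 + 0.014316 = 0.061135
P80 = (1/0.061135)² = 16.3573² = 267.56 µm

P80 = 267.6 µm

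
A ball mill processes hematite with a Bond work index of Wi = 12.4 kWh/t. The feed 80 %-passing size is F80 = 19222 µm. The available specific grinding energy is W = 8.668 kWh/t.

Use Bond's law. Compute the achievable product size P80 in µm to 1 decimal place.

W = 10·Wi·[P80^(−½) − F80^(−½)]
1/√P80 = 1/√F80 + W/(10·Wi)
  = 8.6680/(10·12.4) + 1/√19222 = 0.069903 + 0.007213 = 0.077116
P80 = (1/0.077116)² = 12.9675² = 168.16 µm

P80 = 168.2 µm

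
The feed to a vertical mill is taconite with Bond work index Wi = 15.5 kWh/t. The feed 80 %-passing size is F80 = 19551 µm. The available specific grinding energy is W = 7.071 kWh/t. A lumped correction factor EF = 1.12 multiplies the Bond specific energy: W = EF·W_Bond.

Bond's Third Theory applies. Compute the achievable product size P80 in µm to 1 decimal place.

W = 10 Wi (P80^-0.5 − F80^-0.5)
W_Bond = W / EF = 7.071 / 1.12 = 6.3134 kWh/t
P80^-0.5 = F80^-0.5 + W_Bond/(10 Wi)
  = 6.3134/(10·15.5) + 1/√19551 = 0.040732 + 0.007152 = 0.047883
P80 = (1/0.047883)² = 20.8841² = 436.14 µm

P80 = 436.1 µm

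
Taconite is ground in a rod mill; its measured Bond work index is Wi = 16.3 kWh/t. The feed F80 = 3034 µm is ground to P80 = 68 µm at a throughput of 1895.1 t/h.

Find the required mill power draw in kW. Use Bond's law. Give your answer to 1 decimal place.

P = 31851.7 kW

Bond: W = 10·Wi·(1/√P80 − 1/√F80)
W = 10·16.3·(1/√68 − 1/√3034) = 10·16.3·(0.103113) = 16.8074 kWh/t
P_mill = W·ṁ = 16.8074·1895.1 = 31851.7 kW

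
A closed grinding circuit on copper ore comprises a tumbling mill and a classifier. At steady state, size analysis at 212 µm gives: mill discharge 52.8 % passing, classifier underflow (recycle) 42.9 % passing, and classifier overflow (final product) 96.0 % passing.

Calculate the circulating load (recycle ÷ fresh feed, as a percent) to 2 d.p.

Mass balance on the −212 µm fraction:
r = (o − d)/(d − u)
r = (96.0 − 52.8)/(52.8 − 42.9) = 43.2/9.9 = 4.3636
CL = 100·r = 436.36 %

CL = 436.36 %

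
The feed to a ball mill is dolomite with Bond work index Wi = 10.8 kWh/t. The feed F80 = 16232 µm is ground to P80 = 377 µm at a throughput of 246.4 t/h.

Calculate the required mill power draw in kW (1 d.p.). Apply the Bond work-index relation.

W = 10·Wi·[P80^(−½) − F80^(−½)]
W = 10·10.8·(1/√377 − 1/√16232) = 10·10.8·(0.043654) = 4.7146 kWh/t
P = W·T = 4.7146·246.4 = 1161.7 kW

P = 1161.7 kW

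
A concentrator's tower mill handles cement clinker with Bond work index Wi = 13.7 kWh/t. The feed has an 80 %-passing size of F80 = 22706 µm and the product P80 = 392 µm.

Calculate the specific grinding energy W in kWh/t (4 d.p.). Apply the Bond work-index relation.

W = 6.0104 kWh/t

W = 10 Wi / √P80 − 10 Wi / √F80
1/√392 = 0.050508;  1/√22706 = 0.006636
W = 10·13.7·(0.050508 − 0.006636) = 6.0104 kWh/t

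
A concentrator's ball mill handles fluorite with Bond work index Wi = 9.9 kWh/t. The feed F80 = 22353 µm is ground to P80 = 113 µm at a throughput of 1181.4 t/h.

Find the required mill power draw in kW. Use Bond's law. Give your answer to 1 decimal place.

P = 10220.3 kW

W = 10 Wi / √P80 − 10 Wi / √F80
W = 10·9.9·(1/√113 − 1/√22353) = 10·9.9·(0.087384) = 8.6510 kWh/t
P = W·T = 8.6510·1181.4 = 10220.3 kW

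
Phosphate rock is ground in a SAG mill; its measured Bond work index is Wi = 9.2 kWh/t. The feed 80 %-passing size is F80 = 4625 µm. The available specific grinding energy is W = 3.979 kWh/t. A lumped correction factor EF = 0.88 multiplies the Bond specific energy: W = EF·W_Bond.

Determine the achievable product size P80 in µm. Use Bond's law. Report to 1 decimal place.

P80 = 245.3 µm

W = 10 Wi (P80^-0.5 − F80^-0.5)
W_Bond = W / EF = 3.979 / 0.88 = 4.5216 kWh/t
P80^-0.5 = F80^-0.5 + W_Bond/(10 Wi)
  = 4.5216/(10·9.2) + 1/√4625 = 0.049148 + 0.014704 = 0.063852
P80 = (1/0.063852)² = 15.6612² = 245.27 µm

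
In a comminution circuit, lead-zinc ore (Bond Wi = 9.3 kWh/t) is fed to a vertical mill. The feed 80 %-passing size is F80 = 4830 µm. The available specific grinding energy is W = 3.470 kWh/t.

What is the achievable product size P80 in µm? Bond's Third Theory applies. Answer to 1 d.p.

P80 = 374.1 µm

W = 10 Wi (P80^-0.5 − F80^-0.5)
P80^(−½) = W/(10 Wi) + F80^(−½)
  = 3.4700/(10·9.3) + 1/√4830 = 0.037312 + 0.014389 = 0.051701
P80 = (1/0.051701)² = 19.3421² = 374.12 µm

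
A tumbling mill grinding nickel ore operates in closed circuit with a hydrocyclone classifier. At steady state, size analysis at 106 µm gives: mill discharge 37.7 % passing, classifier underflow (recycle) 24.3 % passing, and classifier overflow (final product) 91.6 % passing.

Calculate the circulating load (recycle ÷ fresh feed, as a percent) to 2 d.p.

CL = 402.24 %

Balance %-passing 106 µm (r = R/F):
(1+r)·d = r·u + o ⇒ r = (o−d)/(d−u)
r = (91.6 − 37.7)/(37.7 − 24.3) = 53.9/13.4 = 4.0224
CL = 100·r = 402.24 %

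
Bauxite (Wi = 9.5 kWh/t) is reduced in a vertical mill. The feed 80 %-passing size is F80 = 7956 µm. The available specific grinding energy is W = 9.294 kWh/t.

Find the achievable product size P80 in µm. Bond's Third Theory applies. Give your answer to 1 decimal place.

W = 10 Wi (1/√P80 − 1/√F80)  [Bond]
⇒ 1/√P80 = W/(10 Wi) + 1/√F80
  = 9.2940/(10·9.5) + 1/√7956 = 0.097832 + 0.011211 = 0.109043
P80 = (1/0.109043)² = 9.1707² = 84.10 µm

P80 = 84.1 µm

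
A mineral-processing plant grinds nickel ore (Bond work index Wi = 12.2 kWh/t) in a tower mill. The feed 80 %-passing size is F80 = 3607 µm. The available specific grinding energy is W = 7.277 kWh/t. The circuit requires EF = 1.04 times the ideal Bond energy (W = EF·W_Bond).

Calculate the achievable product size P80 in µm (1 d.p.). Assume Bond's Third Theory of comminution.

P80 = 182.6 µm

Bond: W = 10·Wi·(1/√P80 − 1/√F80)
W_Bond = W / EF = 7.277 / 1.04 = 6.9971 kWh/t
⇒ 1/√P80 = W_Bond/(10·Wi) + 1/√F80
  = 6.9971/(10·12.2) + 1/√3607 = 0.057353 + 0.016650 = 0.074004
P80 = (1/0.074004)² = 13.5128² = 182.60 µm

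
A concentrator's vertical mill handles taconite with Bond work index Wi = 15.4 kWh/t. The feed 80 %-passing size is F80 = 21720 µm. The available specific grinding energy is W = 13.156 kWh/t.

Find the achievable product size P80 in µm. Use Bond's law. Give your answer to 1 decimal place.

W = 10 Wi (P80^-0.5 − F80^-0.5)
1/√P80 = 1/√F80 + W/(10·Wi)
  = 13.1560/(10·15.4) + 1/√21720 = 0.085429 + 0.006785 = 0.092214
P80 = (1/0.092214)² = 10.8444² = 117.60 µm

P80 = 117.6 µm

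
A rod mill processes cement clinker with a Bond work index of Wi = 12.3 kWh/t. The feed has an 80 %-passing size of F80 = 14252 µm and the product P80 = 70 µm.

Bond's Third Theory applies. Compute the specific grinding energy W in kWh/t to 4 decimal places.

Bond: W = 10·Wi·(1/√P80 − 1/√F80)
1/√70 = 0.119523;  1/√14252 = 0.008376
W = 10·12.3·(0.119523 − 0.008376) = 13.6710 kWh/t

W = 13.6710 kWh/t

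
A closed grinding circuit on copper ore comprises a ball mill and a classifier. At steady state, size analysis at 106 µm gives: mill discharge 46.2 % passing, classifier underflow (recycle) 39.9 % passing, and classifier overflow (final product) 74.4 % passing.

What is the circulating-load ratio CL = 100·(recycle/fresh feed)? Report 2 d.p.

CL = 447.62 %

Mass balance on the −106 µm fraction:
Fd + Rd = Ru + Fo ⇒ R/F = (o−d)/(d−u)
r = (74.4 − 46.2)/(46.2 − 39.9) = 28.2/6.3 = 4.4762
CL = 100·r = 447.62 %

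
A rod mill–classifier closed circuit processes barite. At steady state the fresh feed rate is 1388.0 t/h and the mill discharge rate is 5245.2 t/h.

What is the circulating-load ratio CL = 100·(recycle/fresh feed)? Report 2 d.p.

Mill node: discharge = fresh + recycle.
R = M − F = 5245.2 − 1388.0 = 3857.2 t/h
CL = 100·R/F = 100·3857.2/1388.0 = 277.90 %

CL = 277.90 %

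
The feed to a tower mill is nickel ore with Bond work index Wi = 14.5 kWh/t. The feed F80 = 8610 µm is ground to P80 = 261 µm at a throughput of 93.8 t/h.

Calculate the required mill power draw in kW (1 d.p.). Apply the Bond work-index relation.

Bond:  W = 10 Wi (1/√P − 1/√F)
W = 10·14.5·(1/√261 − 1/√8610) = 10·14.5·(0.051121) = 7.4126 kWh/t
P_mill = W·ṁ = 7.4126·93.8 = 695.3 kW

P = 695.3 kW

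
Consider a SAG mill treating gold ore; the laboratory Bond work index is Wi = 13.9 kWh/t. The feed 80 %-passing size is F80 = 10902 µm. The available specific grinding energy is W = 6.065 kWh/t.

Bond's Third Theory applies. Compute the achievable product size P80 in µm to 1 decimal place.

P80 = 353.2 µm

Bond: W = 10·Wi·(1/√P80 − 1/√F80)
P80^-0.5 = F80^-0.5 + W/(10 Wi)
  = 6.0650/(10·13.9) + 1/√10902 = 0.043633 + 0.009577 = 0.053210
P80 = (1/0.053210)² = 18.7933² = 353.19 µm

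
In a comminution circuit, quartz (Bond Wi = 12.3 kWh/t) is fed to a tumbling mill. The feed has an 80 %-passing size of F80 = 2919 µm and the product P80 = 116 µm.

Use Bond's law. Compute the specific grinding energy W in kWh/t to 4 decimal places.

W = 10·Wi·(P80^(-½) − F80^(-½))
1/√116 = 0.092848;  1/√2919 = 0.018509
W = 10·12.3·(0.092848 − 0.018509) = 9.1437 kWh/t

W = 9.1437 kWh/t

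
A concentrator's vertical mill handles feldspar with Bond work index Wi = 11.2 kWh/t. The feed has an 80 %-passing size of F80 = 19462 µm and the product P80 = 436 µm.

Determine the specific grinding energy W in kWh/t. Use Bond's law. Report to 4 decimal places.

W = 4.5610 kWh/t

W = 10 Wi / √P80 − 10 Wi / √F80
1/√436 = 0.047891;  1/√19462 = 0.007168
W = 10·11.2·(0.047891 − 0.007168) = 4.5610 kWh/t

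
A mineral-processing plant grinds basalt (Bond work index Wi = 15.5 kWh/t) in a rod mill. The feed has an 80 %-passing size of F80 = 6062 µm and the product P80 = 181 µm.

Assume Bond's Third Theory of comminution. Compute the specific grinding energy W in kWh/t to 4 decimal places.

W = 10 Wi (1/√P80 − 1/√F80)  [Bond]
1/√181 = 0.074329;  1/√6062 = 0.012844
W = 10·15.5·(0.074329 − 0.012844) = 9.5303 kWh/t

W = 9.5303 kWh/t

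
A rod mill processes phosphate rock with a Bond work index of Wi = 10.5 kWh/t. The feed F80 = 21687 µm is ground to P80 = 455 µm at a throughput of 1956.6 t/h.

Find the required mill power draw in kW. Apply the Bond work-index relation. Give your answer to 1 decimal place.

P = 8236.3 kW

W = 10·Wi·(P80^(-½) − F80^(-½))
W = 10·10.5·(1/√455 − 1/√21687) = 10·10.5·(0.040090) = 4.2095 kWh/t
P_mill = W·ṁ = 4.2095·1956.6 = 8236.3 kW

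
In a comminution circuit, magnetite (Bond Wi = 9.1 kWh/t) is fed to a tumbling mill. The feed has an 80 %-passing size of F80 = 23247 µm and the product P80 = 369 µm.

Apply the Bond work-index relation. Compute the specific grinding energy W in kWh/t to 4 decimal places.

Bond: W = 10·Wi·(1/√P80 − 1/√F80)
1/√369 = 0.052058;  1/√23247 = 0.006559
W = 10·9.1·(0.052058 − 0.006559) = 4.1404 kWh/t

W = 4.1404 kWh/t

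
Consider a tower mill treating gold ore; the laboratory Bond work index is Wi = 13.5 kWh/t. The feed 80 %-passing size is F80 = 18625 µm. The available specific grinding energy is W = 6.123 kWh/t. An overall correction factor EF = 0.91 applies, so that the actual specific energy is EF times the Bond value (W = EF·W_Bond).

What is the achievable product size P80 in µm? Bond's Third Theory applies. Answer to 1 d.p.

Bond: W = 10·Wi·(1/√P80 − 1/√F80)
W_Bond = W / EF = 6.123 / 0.91 = 6.7286 kWh/t
⇒ 1/√P80 = W_Bond/(10 Wi) + 1/√F80
  = 6.7286/(10·13.5) + 1/√18625 = 0.049841 + 0.007327 = 0.057169
P80 = (1/0.057169)² = 17.4921² = 305.97 µm

P80 = 306.0 µm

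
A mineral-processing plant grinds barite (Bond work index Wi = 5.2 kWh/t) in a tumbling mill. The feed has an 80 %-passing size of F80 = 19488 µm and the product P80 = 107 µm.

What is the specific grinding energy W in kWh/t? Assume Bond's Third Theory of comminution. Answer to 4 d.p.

W = 10 Wi (P80^-0.5 − F80^-0.5)
1/√107 = 0.096674;  1/√19488 = 0.007163
W = 10·5.2·(0.096674 − 0.007163) = 4.6545 kWh/t

W = 4.6545 kWh/t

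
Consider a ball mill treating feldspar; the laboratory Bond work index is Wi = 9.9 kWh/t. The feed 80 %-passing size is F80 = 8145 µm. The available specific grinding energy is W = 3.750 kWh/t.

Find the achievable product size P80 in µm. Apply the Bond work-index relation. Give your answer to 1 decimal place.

P80 = 417.2 µm

W_Bond = 10·Wi·(1/√P₈₀ − 1/√F₈₀)
⇒ 1/√P80 = W/(10·Wi) + 1/√F80
  = 3.7500/(10·9.9) + 1/√8145 = 0.037879 + 0.011080 = 0.048959
P80 = (1/0.048959)² = 20.4252² = 417.19 µm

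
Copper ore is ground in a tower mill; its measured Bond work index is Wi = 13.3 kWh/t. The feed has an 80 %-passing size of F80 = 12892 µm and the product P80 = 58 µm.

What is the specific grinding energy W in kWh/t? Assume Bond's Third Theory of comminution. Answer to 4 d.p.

W = 10 Wi (1/√P80 − 1/√F80)  [Bond]
1/√58 = 0.131306;  1/√12892 = 0.008807
W = 10·13.3·(0.131306 − 0.008807) = 16.2924 kWh/t

W = 16.2924 kWh/t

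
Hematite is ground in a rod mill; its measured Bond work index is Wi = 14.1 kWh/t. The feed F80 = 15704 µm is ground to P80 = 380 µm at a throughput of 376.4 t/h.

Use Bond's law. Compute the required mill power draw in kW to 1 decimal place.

P = 2299.0 kW

W_Bond = 10·Wi·(1/√P₈₀ − 1/√F₈₀)
W = 10·14.1·(1/√380 − 1/√15704) = 10·14.1·(0.043319) = 6.1080 kWh/t
P = W·T = 6.1080·376.4 = 2299.0 kW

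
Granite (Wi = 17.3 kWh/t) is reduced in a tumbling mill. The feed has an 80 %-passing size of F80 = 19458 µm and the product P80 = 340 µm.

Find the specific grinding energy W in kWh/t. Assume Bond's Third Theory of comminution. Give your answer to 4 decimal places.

W = 8.1420 kWh/t

W = 10·Wi·(P80^(-½) − F80^(-½))
1/√340 = 0.054233;  1/√19458 = 0.007169
W = 10·17.3·(0.054233 − 0.007169) = 8.1420 kWh/t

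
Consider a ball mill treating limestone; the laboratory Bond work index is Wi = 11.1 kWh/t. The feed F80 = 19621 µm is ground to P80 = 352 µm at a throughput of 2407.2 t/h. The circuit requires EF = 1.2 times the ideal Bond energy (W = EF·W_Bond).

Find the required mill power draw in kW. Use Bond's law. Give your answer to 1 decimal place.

W = 10·Wi·(P80^(-½) − F80^(-½))
W = 10·11.1·(1/√352 − 1/√19621) = 10·11.1·(0.046161) = 5.1239 kWh/t
Corrected W = EF·W_Bond = 1.2·5.1239 = 6.1487 kWh/t
P = W·T = 6.1487·2407.2 = 14801.1 kW

P = 14801.1 kW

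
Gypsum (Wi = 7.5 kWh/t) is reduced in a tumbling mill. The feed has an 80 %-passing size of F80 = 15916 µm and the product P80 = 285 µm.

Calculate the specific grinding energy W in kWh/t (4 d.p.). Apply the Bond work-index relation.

W = 10 Wi / √P80 − 10 Wi / √F80
1/√285 = 0.059235;  1/√15916 = 0.007927
W = 10·7.5·(0.059235 − 0.007927) = 3.8481 kWh/t

W = 3.8481 kWh/t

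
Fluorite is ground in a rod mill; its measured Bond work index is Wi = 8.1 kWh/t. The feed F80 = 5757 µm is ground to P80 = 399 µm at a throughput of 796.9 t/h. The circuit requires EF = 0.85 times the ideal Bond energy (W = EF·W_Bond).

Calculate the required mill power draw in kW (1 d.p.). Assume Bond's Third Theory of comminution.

P = 2023.6 kW

W = 10·Wi·[P80^(−½) − F80^(−½)]
W = 10·8.1·(1/√399 − 1/√5757) = 10·8.1·(0.036883) = 2.9875 kWh/t
W_actual = 0.85 × 2.9875 = 2.5394 kWh/t
Mill draw = 2.5394 × 796.9 = 2023.6 kW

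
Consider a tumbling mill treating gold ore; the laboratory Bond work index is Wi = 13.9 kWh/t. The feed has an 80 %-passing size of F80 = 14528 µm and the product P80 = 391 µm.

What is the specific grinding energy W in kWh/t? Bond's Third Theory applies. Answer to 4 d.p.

W = 5.8763 kWh/t

Bond: W = 10·Wi·(1/√P80 − 1/√F80)
1/√391 = 0.050572;  1/√14528 = 0.008297
W = 10·13.9·(0.050572 − 0.008297) = 5.8763 kWh/t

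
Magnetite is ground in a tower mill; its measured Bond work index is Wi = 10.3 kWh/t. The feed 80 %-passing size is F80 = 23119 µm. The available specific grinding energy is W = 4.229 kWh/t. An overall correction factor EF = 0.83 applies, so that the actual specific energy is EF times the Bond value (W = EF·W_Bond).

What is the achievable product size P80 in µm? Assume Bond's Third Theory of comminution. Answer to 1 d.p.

P80 = 318.4 µm

W = 10·Wi·[P80^(−½) − F80^(−½)]
W_Bond = W / EF = 4.229 / 0.83 = 5.0952 kWh/t
⇒ 1/√P80 = W_Bond/(10·Wi) + 1/√F80
  = 5.0952/(10·10.3) + 1/√23119 = 0.049468 + 0.006577 = 0.056045
P80 = (1/0.056045)² = 17.8429² = 318.37 µm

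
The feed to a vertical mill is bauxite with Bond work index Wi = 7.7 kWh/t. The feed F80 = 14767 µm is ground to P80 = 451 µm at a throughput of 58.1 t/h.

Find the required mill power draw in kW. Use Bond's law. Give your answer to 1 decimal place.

P = 173.8 kW

W = 10 Wi (P80^-0.5 − F80^-0.5)
W = 10·7.7·(1/√451 − 1/√14767) = 10·7.7·(0.038859) = 2.9921 kWh/t
P_mill = W·ṁ = 2.9921·58.1 = 173.8 kW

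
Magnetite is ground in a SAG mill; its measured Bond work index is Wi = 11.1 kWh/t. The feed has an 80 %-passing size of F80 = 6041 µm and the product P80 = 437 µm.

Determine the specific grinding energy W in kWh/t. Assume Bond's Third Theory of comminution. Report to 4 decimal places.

W = 3.8817 kWh/t

W_Bond = 10·Wi·(1/√P₈₀ − 1/√F₈₀)
1/√437 = 0.047836;  1/√6041 = 0.012866
W = 10·11.1·(0.047836 − 0.012866) = 3.8817 kWh/t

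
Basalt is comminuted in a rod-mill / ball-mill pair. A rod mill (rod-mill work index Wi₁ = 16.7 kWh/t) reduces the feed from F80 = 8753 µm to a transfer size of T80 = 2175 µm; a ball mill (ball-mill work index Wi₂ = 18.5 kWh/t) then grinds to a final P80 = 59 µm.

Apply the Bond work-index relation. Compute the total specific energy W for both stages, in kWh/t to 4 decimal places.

W = 10 Wi (1/√P80 − 1/√F80)  [Bond]
Stage 1 (8753→2175 µm, Wi₁=16.7): W₁ = 10·16.7·(0.021442 − 0.010689) = 1.7959 kWh/t
Stage 2 (2175→59 µm, Wi₂=18.5): W₂ = 10·18.5·(0.130189 − 0.021442) = 20.1181 kWh/t
W = W₁ + W₂ = 1.7959 + 20.1181 = 21.9140 kWh/t

W = 21.9140 kWh/t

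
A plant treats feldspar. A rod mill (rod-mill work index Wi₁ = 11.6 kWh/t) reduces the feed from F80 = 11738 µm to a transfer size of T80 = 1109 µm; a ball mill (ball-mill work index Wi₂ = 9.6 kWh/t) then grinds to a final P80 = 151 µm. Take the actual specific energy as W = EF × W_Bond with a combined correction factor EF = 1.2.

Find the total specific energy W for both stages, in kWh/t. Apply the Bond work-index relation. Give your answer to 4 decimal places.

W = 8.8107 kWh/t

W = 10 Wi (1/√P80 − 1/√F80)  [Bond]
Stage 1 (11738→1109 µm, Wi₁=11.6): W₁ = 10·11.6·(0.030029 − 0.009230) = 2.4126 kWh/t
Stage 2 (1109→151 µm, Wi₂=9.6): W₂ = 10·9.6·(0.081379 − 0.030029) = 4.9296 kWh/t
W = W₁ + W₂ = 2.4126 + 4.9296 = 7.3423 kWh/t
W_actual = 1.2 × 7.3423 = 8.8107 kWh/t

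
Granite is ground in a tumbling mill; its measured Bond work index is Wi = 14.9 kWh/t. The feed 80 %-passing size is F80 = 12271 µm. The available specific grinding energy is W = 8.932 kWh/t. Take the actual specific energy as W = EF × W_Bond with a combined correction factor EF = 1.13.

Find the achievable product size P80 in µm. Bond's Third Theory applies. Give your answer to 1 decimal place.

W = 10·Wi·(P80^(-½) − F80^(-½))
W_Bond = W / EF = 8.932 / 1.13 = 7.9044 kWh/t
⇒ 1/√P80 = W_Bond/(10·Wi) + 1/√F80
  = 7.9044/(10·14.9) + 1/√12271 = 0.053050 + 0.009027 = 0.062077
P80 = (1/0.062077)² = 16.1090² = 259.50 µm

P80 = 259.5 µm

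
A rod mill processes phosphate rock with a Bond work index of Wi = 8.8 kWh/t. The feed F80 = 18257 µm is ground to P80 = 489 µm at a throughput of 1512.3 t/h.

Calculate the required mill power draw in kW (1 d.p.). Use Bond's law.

P = 5033.3 kW

Bond:  W = 10 Wi (1/√P − 1/√F)
W = 10·8.8·(1/√489 − 1/√18257) = 10·8.8·(0.037821) = 3.3282 kWh/t
P = W·T = 3.3282·1512.3 = 5033.3 kW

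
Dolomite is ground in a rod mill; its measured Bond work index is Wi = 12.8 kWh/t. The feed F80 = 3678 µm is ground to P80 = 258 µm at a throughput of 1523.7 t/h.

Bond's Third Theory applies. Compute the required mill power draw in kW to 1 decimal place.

P = 8926.4 kW

W = 10 Wi (1/√P80 − 1/√F80)  [Bond]
W = 10·12.8·(1/√258 − 1/√3678) = 10·12.8·(0.045768) = 5.8583 kWh/t
Mill draw = 5.8583 × 1523.7 = 8926.4 kW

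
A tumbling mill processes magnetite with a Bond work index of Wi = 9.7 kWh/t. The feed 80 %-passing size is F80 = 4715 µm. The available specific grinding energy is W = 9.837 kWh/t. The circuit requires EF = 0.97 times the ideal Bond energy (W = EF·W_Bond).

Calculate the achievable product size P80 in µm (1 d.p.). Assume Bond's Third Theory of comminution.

P80 = 70.5 µm

W = 10 Wi (1/√P80 − 1/√F80)  [Bond]
W_Bond = W / EF = 9.837 / 0.97 = 10.1412 kWh/t
⇒ 1/√P80 = W_Bond/(10 Wi) + 1/√F80
  = 10.1412/(10·9.7) + 1/√4715 = 0.104549 + 0.014563 = 0.119112
P80 = (1/0.119112)² = 8.3955² = 70.48 µm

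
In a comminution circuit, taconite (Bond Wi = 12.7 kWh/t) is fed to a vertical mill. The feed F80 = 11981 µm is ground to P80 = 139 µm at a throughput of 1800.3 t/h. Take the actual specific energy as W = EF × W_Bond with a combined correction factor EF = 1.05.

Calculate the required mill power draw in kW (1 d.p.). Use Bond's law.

P = 18169.2 kW

W = 10 Wi / √P80 − 10 Wi / √F80
W = 10·12.7·(1/√139 − 1/√11981) = 10·12.7·(0.075683) = 9.6117 kWh/t
Apply correction: 9.6117 × 1.05 = 10.0923 kWh/t
Power = W × throughput = 10.0923 kWh/t × 1800.3 t/h = 18169.2 kW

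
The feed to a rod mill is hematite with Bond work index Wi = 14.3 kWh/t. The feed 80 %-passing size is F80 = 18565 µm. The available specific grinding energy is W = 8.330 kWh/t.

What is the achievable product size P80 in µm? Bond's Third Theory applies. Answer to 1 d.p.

P80 = 232.4 µm

W = 10·Wi·(P80^(-½) − F80^(-½))
1/√P80 = 1/√F80 + W/(10·Wi)
  = 8.3300/(10·14.3) + 1/√18565 = 0.058252 + 0.007339 = 0.065591
P80 = (1/0.065591)² = 15.2460² = 232.44 µm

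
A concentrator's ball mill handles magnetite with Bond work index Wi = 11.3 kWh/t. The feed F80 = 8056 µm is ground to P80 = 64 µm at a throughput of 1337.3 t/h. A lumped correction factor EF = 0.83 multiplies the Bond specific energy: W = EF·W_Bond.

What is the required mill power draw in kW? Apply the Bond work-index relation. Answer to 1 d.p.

W = 10·Wi·[P80^(−½) − F80^(−½)]
W = 10·11.3·(1/√64 − 1/√8056) = 10·11.3·(0.113859) = 12.8660 kWh/t
With EF = 0.83: W = 12.8660·0.83 = 10.6788 kWh/t
Mill draw = 10.6788 × 1337.3 = 14280.8 kW

P = 14280.8 kW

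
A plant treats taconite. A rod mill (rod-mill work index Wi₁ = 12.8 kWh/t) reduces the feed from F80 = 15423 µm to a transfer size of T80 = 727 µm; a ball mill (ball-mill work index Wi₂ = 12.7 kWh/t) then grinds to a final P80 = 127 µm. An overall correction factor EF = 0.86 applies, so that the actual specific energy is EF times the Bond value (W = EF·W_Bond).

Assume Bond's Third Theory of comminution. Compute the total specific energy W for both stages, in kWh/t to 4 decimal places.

W_Bond = 10·Wi·(1/√P₈₀ − 1/√F₈₀)
Stage 1 (15423→727 µm, Wi₁=12.8): W₁ = 10·12.8·(0.037088 − 0.008052) = 3.7166 kWh/t
Stage 2 (727→127 µm, Wi₂=12.7): W₂ = 10·12.7·(0.088736 − 0.037088) = 6.5593 kWh/t
W = W₁ + W₂ = 3.7166 + 6.5593 = 10.2758 kWh/t
With EF = 0.86: W = 10.2758·0.86 = 8.8372 kWh/t

W = 8.8372 kWh/t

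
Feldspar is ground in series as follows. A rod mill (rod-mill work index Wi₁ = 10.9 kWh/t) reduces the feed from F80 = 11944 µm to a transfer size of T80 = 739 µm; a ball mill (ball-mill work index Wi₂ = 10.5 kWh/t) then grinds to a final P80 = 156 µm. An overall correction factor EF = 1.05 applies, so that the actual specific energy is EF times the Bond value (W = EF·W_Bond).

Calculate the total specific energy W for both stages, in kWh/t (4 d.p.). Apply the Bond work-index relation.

W = 10·Wi·[P80^(−½) − F80^(−½)]
Stage 1 (11944→739 µm, Wi₁=10.9): W₁ = 10·10.9·(0.036786 − 0.009150) = 3.0123 kWh/t
Stage 2 (739→156 µm, Wi₂=10.5): W₂ = 10·10.5·(0.080064 − 0.036786) = 4.5442 kWh/t
W = W₁ + W₂ = 3.0123 + 4.5442 = 7.5565 kWh/t
Apply correction: 7.5565 × 1.05 = 7.9343 kWh/t

W = 7.9343 kWh/t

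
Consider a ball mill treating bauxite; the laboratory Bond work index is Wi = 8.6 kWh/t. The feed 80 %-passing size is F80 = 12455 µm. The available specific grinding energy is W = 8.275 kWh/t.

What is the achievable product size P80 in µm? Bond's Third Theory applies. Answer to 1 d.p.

W = 10 Wi (P80^-0.5 − F80^-0.5)
⇒ 1/√P80 = W/(10 Wi) + 1/√F80
  = 8.2750/(10·8.6) + 1/√12455 = 0.096221 + 0.008960 = 0.105181
P80 = (1/0.105181)² = 9.5074² = 90.39 µm

P80 = 90.4 µm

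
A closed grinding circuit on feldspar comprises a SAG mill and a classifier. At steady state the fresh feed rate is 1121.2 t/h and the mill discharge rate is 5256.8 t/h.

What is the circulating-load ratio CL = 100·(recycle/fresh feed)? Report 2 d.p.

CL = 368.85 %

Mill node: discharge = fresh + recycle.
R = M − F = 5256.8 − 1121.2 = 4135.6 t/h
CL = 100·R/F = 100·4135.6/1121.2 = 368.85 %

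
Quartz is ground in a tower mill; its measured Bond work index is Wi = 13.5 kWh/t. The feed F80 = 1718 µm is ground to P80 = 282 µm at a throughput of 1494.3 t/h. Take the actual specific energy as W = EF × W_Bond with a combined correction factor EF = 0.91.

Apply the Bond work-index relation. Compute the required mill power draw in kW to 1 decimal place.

P = 6502.8 kW

W_Bond = 10·Wi·(1/√P₈₀ − 1/√F₈₀)
W = 10·13.5·(1/√282 − 1/√1718) = 10·13.5·(0.035423) = 4.7821 kWh/t
Corrected W = EF·W_Bond = 0.91·4.7821 = 4.3517 kWh/t
P = W·T = 4.3517·1494.3 = 6502.8 kW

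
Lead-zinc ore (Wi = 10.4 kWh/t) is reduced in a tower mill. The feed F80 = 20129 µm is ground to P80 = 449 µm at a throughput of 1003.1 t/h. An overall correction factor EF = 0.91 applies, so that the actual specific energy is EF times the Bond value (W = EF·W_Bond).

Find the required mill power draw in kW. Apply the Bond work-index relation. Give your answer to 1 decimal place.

Bond: W = 10·Wi·(1/√P80 − 1/√F80)
W = 10·10.4·(1/√449 − 1/√20129) = 10·10.4·(0.040145) = 4.1750 kWh/t
With EF = 0.91: W = 4.1750·0.91 = 3.7993 kWh/t
P = W·T = 3.7993·1003.1 = 3811.1 kW

P = 3811.1 kW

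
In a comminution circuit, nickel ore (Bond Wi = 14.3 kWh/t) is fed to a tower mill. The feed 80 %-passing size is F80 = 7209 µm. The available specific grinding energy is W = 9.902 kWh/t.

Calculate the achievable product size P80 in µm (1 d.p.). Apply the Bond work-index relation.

W = 10·Wi·(P80^(-½) − F80^(-½))
⇒ 1/√P80 = W/(10·Wi) + 1/√F80
  = 9.9020/(10·14.3) + 1/√7209 = 0.069245 + 0.011778 = 0.081023
P80 = (1/0.081023)² = 12.3422² = 152.33 µm

P80 = 152.3 µm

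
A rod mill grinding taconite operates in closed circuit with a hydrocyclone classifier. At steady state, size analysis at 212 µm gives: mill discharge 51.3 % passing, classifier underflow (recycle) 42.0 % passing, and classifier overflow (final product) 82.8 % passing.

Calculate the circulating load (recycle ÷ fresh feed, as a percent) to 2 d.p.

Mass balance on the −212 µm fraction:
(1+r)·d = r·u + o ⇒ r = (o−d)/(d−u)
r = (82.8 − 51.3)/(51.3 − 42.0) = 31.5/9.3 = 3.3871
CL = 100·r = 338.71 %

CL = 338.71 %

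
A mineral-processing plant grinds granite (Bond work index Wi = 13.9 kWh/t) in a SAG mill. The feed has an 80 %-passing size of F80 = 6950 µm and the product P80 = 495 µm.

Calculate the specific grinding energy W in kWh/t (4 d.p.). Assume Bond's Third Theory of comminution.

W = 10·Wi·(P80^(-½) − F80^(-½))
1/√495 = 0.044947;  1/√6950 = 0.011995
W = 10·13.9·(0.044947 − 0.011995) = 4.5803 kWh/t

W = 4.5803 kWh/t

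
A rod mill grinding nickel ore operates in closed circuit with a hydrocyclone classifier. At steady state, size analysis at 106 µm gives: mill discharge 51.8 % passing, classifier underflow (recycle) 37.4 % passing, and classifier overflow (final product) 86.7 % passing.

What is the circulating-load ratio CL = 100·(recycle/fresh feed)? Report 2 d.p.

CL = 242.36 %

Let r = R/F. Size balance at 106 µm:
(1+r)d = ru + o → r = (o−d)/(d−u)
r = (86.7 − 51.8)/(51.8 − 37.4) = 34.9/14.4 = 2.4236
CL = 100·r = 242.36 %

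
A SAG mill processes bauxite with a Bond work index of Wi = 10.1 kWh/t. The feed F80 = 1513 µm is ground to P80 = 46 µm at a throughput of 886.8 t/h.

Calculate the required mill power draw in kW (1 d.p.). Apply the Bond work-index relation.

W = 10·Wi·(P80^(-½) − F80^(-½))
W = 10·10.1·(1/√46 − 1/√1513) = 10·10.1·(0.121733) = 12.2951 kWh/t
P_mill = W·ṁ = 12.2951·886.8 = 10903.3 kW

P = 10903.3 kW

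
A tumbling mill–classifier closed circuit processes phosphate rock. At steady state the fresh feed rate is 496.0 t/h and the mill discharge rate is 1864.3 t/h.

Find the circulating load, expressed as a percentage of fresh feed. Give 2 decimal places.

Mill node: discharge = fresh + recycle.
R = M − F = 1864.3 − 496.0 = 1368.3 t/h
CL = 100·R/F = 100·1368.3/496.0 = 275.87 %

CL = 275.87 %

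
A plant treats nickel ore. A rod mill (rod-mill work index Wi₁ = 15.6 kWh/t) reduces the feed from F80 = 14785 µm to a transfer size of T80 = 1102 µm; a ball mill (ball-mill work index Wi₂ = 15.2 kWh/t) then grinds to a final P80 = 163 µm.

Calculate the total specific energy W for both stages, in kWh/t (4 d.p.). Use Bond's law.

W = 10 Wi / √P80 − 10 Wi / √F80
Stage 1 (14785→1102 µm, Wi₁=15.6): W₁ = 10·15.6·(0.030124 − 0.008224) = 3.4163 kWh/t
Stage 2 (1102→163 µm, Wi₂=15.2): W₂ = 10·15.2·(0.078326 − 0.030124) = 7.3267 kWh/t
W = W₁ + W₂ = 3.4163 + 7.3267 = 10.7431 kWh/t

W = 10.7431 kWh/t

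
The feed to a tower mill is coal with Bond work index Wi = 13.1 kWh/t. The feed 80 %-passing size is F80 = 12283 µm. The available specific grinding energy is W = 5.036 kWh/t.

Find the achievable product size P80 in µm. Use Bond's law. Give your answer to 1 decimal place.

W = 10 Wi (P80^-0.5 − F80^-0.5)
P80^-0.5 = F80^-0.5 + W/(10 Wi)
  = 5.0360/(10·13.1) + 1/√12283 = 0.038443 + 0.009023 = 0.047466
P80 = (1/0.047466)² = 21.0679² = 443.85 µm

P80 = 443.9 µm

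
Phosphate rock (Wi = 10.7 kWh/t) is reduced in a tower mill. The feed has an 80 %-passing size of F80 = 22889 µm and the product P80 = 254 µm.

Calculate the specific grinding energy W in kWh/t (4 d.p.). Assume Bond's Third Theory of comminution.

Bond: W = 10·Wi·(1/√P80 − 1/√F80)
1/√254 = 0.062746;  1/√22889 = 0.006610
W = 10·10.7·(0.062746 − 0.006610) = 6.0065 kWh/t

W = 6.0065 kWh/t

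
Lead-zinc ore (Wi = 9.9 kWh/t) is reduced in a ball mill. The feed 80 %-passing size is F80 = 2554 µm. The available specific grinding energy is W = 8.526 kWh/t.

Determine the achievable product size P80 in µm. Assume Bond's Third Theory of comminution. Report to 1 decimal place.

W = 10 Wi (P80^-0.5 − F80^-0.5)
P80^-0.5 = F80^-0.5 + W/(10 Wi)
  = 8.5260/(10·9.9) + 1/√2554 = 0.086121 + 0.019787 = 0.105909
P80 = (1/0.105909)² = 9.4421² = 89.15 µm

P80 = 89.2 µm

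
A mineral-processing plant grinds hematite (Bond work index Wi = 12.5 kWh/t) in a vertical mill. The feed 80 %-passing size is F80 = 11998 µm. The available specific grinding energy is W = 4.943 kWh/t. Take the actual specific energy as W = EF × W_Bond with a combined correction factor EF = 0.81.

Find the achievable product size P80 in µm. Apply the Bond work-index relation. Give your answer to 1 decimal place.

P80 = 297.8 µm

W_Bond = 10·Wi·(1/√P₈₀ − 1/√F₈₀)
W_Bond = W / EF = 4.943 / 0.81 = 6.1025 kWh/t
⇒ 1/√P80 = W_Bond/(10 Wi) + 1/√F80
  = 6.1025/(10·12.5) + 1/√11998 = 0.048820 + 0.009129 = 0.057949
P80 = (1/0.057949)² = 17.2565² = 297.79 µm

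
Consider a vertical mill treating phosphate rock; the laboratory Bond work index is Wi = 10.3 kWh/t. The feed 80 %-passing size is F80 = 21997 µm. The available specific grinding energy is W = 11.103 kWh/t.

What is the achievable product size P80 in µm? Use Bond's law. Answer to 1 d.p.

P80 = 76.2 µm

Bond: W = 10·Wi·(1/√P80 − 1/√F80)
1/√P80 = 1/√F80 + W/(10·Wi)
  = 11.1030/(10·10.3) + 1/√21997 = 0.107796 + 0.006742 = 0.114539
P80 = (1/0.114539)² = 8.7307² = 76.22 µm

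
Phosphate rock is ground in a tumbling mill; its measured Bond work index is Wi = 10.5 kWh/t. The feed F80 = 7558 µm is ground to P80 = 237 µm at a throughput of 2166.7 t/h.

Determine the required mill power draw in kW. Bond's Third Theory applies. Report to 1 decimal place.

W = 10·Wi·[P80^(−½) − F80^(−½)]
W = 10·10.5·(1/√237 − 1/√7558) = 10·10.5·(0.053454) = 5.6127 kWh/t
P = W·T = 5.6127·2166.7 = 12161.1 kW

P = 12161.1 kW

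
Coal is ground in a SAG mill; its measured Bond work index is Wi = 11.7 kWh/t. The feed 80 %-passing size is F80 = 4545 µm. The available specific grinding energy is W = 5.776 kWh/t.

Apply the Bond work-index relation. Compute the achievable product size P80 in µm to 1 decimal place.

P80 = 242.6 µm

W_Bond = 10·Wi·(1/√P₈₀ − 1/√F₈₀)
⇒ 1/√P80 = W/(10·Wi) + 1/√F80
  = 5.7760/(10·11.7) + 1/√4545 = 0.049368 + 0.014833 = 0.064201
P80 = (1/0.064201)² = 15.5762² = 242.62 µm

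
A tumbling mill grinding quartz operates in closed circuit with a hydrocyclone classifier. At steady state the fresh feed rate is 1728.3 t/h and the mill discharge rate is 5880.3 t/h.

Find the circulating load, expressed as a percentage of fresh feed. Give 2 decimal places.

M = F + R at steady state, so:
R = M − F = 5880.3 − 1728.3 = 4152.0 t/h
CL = 100·R/F = 100·4152.0/1728.3 = 240.24 %

CL = 240.24 %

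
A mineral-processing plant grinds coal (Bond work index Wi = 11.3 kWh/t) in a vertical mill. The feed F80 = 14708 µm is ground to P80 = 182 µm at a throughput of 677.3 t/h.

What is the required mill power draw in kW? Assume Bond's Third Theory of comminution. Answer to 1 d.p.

W = 10·Wi·[P80^(−½) − F80^(−½)]
W = 10·11.3·(1/√182 − 1/√14708) = 10·11.3·(0.065879) = 7.4444 kWh/t
P_mill = W·ṁ = 7.4444·677.3 = 5042.1 kW

P = 5042.1 kW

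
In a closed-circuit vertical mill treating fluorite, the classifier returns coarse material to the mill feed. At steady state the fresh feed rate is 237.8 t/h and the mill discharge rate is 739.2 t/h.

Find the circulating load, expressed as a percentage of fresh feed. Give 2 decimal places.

M = F + R at steady state, so:
R = M − F = 739.2 − 237.8 = 501.4 t/h
CL = 100·R/F = 100·501.4/237.8 = 210.85 %

CL = 210.85 %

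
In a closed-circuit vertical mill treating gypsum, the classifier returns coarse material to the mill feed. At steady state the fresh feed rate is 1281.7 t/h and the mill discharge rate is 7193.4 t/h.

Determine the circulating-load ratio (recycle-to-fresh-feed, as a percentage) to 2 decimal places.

Discharge = new feed + return, hence
R = M − F = 7193.4 − 1281.7 = 5911.7 t/h
CL = 100·R/F = 100·5911.7/1281.7 = 461.24 %

CL = 461.24 %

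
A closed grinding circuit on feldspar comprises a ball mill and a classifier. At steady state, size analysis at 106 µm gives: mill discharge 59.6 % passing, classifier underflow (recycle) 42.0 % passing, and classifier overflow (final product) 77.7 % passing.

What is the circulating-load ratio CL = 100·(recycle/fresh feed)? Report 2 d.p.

CL = 102.84 %

Balance %-passing 106 µm (r = R/F):
Fd + Rd = Ru + Fo ⇒ R/F = (o−d)/(d−u)
r = (77.7 − 59.6)/(59.6 − 42.0) = 18.1/17.6 = 1.0284
CL = 100·r = 102.84 %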